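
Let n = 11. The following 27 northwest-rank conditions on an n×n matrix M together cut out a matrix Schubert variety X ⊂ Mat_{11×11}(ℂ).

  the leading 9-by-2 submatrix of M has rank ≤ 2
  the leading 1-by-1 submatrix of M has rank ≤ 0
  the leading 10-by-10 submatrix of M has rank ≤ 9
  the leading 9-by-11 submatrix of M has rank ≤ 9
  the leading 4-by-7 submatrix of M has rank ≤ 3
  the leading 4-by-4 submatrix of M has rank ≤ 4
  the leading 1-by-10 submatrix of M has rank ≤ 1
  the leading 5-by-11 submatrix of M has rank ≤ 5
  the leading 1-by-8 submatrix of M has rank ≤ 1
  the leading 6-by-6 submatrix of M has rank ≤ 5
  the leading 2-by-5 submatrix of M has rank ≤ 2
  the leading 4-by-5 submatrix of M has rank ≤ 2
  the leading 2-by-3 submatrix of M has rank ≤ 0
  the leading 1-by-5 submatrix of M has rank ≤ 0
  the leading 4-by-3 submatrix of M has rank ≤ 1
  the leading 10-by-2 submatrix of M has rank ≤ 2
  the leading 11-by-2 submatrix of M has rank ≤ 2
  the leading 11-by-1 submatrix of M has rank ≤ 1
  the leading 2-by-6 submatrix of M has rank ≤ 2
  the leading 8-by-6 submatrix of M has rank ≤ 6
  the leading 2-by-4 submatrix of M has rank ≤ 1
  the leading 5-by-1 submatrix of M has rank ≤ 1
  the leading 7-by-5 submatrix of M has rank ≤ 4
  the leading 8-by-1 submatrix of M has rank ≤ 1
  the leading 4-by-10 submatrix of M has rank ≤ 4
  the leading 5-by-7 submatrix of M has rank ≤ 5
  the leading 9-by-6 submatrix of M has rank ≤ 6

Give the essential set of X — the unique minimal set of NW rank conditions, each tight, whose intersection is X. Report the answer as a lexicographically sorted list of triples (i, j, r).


Reconstructing r_w from the 27 given conditions:

  i=1: 0  0  0  0  0  1  1  1  1  1  1
  i=2: 0  0  0  1  1  2  2  2  2  2  2
  i=3: 1  1  1  2  2  3  3  3  3  3  3
  i=4: 1  1  1  2  2  3  3  4  4  4  4
  i=5: 1  2  2  3  3  4  4  5  5  5  5
  i=6: 1  2  3  4  4  5  5  6  6  6  6
  i=7: 1  2  3  4  4  5  6  7  7  7  7
  i=8: 1  2  3  4  5  6  7  8  8  8  8
  i=9: 1  2  3  4  5  6  7  8  9  9  9
  i=10: 1  2  3  4  5  6  7  8  9  9  10
  i=11: 1  2  3  4  5  6  7  8  9  10  11

second differences of R give the permutation w = (6, 4, 1, 8, 2, 3, 7, 5, 9, 11, 10).

Rothe diagram D(w) (14 cells), 7 SE-corners (essential conditions):

[(1, 5, 0), (2, 3, 0), (4, 3, 1), (4, 5, 2), (4, 7, 3), (7, 5, 4), (10, 10, 9)]


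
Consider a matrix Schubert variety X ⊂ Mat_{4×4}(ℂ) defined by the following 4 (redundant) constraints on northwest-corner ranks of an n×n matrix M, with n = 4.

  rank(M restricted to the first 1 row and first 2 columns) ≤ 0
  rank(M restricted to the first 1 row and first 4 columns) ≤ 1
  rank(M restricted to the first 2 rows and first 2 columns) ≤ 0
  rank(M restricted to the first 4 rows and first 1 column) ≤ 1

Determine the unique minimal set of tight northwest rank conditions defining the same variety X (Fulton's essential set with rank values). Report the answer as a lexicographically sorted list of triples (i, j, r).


Reconstructing r_w from the 4 given conditions:

  R[1]: 0, 0, 1, 1
  R[2]: 0, 0, 1, 2
  R[3]: 1, 1, 2, 3
  R[4]: 1, 2, 3, 4

second differences of R give the permutation w = (3, 4, 1, 2).

1 SE-corner of the 4-cell Rothe diagram gives Ess(w):

[(2, 2, 0)]


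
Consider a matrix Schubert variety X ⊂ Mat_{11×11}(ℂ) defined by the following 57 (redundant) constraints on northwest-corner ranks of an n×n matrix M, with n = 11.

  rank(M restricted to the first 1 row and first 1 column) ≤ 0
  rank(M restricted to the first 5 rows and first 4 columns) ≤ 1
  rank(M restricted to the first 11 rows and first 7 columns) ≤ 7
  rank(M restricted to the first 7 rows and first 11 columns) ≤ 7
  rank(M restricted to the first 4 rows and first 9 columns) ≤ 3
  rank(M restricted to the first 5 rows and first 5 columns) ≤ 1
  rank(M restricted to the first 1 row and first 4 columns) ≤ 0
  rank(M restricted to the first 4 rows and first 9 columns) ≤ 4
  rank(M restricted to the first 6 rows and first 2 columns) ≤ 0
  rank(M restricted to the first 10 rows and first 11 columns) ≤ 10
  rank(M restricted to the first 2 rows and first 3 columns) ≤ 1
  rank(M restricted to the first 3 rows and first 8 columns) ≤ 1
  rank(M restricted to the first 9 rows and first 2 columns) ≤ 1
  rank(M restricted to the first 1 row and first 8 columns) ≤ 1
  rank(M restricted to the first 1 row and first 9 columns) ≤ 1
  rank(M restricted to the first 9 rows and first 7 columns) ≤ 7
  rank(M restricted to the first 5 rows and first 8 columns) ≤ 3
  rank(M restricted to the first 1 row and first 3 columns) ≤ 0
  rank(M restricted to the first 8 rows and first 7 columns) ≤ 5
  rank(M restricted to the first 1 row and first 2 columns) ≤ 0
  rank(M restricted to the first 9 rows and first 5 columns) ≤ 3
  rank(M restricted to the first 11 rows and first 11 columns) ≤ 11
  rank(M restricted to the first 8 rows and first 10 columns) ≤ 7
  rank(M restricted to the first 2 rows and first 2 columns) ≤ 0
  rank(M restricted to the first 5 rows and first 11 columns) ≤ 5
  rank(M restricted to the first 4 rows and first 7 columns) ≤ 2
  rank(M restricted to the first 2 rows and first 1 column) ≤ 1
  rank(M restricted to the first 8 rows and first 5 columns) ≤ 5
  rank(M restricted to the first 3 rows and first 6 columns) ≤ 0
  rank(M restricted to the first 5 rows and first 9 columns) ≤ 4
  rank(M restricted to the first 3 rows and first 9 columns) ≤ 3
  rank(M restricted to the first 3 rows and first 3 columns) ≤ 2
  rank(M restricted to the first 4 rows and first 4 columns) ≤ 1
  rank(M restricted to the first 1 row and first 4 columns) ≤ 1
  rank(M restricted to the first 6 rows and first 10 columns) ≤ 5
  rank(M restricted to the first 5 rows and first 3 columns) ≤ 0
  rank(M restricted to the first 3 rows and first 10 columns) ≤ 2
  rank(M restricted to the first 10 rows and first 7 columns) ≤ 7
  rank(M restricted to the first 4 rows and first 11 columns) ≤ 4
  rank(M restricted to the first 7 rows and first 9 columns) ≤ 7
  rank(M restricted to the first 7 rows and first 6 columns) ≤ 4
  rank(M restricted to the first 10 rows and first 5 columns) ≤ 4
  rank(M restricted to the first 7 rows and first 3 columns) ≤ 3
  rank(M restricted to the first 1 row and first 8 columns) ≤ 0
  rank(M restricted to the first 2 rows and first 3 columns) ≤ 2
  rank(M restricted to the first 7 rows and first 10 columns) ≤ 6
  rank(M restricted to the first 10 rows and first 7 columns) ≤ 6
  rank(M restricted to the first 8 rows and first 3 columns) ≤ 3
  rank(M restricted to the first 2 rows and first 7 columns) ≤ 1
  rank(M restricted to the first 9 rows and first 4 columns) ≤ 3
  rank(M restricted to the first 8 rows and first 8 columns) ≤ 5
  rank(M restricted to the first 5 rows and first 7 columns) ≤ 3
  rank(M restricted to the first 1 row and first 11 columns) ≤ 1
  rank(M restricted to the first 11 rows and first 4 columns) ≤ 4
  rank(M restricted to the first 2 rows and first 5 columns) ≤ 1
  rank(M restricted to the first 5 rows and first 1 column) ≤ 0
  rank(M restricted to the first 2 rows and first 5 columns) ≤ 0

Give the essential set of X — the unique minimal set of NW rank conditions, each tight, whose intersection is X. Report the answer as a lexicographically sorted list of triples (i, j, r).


Recovering R(i,j) via the rank-extension bound from the 57 conditions:

  0 | 0 | 0 | 0 | 0 | 0 | 0 | 0 | 1 | 1 | 1
  0 | 0 | 0 | 0 | 0 | 0 | 1 | 1 | 2 | 2 | 2
  0 | 0 | 0 | 0 | 0 | 0 | 1 | 1 | 2 | 2 | 3
  0 | 0 | 0 | 1 | 1 | 1 | 2 | 2 | 3 | 3 | 4
  0 | 0 | 0 | 1 | 1 | 2 | 3 | 3 | 4 | 4 | 5
  0 | 0 | 1 | 2 | 2 | 3 | 4 | 4 | 5 | 5 | 6
  1 | 1 | 2 | 3 | 3 | 4 | 5 | 5 | 6 | 6 | 7
  1 | 1 | 2 | 3 | 3 | 4 | 5 | 5 | 6 | 7 | 8
  1 | 1 | 2 | 3 | 3 | 4 | 5 | 6 | 7 | 8 | 9
  1 | 2 | 3 | 4 | 4 | 5 | 6 | 7 | 8 | 9 | 10
  1 | 2 | 3 | 4 | 5 | 6 | 7 | 8 | 9 | 10 | 11

the unique w with this rank table is (9, 7, 11, 4, 6, 3, 1, 10, 8, 2, 5).

|D(w)|=36, |Ess(w)|=10:

[(1, 8, 0), (3, 6, 0), (3, 8, 1), (3, 10, 2), (5, 3, 0), (5, 5, 1), (6, 2, 0), (8, 8, 5), (9, 2, 1), (9, 5, 3)]


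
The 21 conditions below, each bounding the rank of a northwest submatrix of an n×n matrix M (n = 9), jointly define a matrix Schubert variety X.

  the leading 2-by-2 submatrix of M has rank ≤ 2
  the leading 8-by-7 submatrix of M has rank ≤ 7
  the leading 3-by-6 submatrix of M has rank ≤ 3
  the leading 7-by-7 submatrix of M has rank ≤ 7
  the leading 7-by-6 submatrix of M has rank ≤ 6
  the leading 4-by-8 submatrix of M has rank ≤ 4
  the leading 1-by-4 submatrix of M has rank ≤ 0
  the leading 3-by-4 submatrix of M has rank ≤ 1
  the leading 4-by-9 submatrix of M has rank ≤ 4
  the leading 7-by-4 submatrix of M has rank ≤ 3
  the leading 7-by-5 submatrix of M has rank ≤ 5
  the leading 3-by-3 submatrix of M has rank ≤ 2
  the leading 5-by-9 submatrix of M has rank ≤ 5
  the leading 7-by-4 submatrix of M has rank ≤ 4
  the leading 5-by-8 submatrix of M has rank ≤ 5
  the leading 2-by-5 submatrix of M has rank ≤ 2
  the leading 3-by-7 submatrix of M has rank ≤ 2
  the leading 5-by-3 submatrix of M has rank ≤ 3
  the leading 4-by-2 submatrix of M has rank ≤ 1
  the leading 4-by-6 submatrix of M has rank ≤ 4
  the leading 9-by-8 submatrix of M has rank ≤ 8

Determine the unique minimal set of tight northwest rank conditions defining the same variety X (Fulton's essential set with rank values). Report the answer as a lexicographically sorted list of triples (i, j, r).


Propagating the 21 rank bounds to every northwest block:

  R[1]: 0 | 0 | 0 | 0 | 1 | 1 | 1 | 1 | 1
  R[2]: 1 | 1 | 1 | 1 | 2 | 2 | 2 | 2 | 2
  R[3]: 1 | 1 | 1 | 1 | 2 | 2 | 2 | 3 | 3
  R[4]: 1 | 1 | 2 | 2 | 3 | 3 | 3 | 4 | 4
  R[5]: 1 | 2 | 3 | 3 | 4 | 4 | 4 | 5 | 5
  R[6]: 1 | 2 | 3 | 3 | 4 | 5 | 5 | 6 | 6
  R[7]: 1 | 2 | 3 | 3 | 4 | 5 | 6 | 7 | 7
  R[8]: 1 | 2 | 3 | 4 | 5 | 6 | 7 | 8 | 8
  R[9]: 1 | 2 | 3 | 4 | 5 | 6 | 7 | 8 | 9

giving w = (5, 1, 8, 3, 2, 6, 7, 4, 9) via Δ²R.

Fulton essential set (5 of the 12 Rothe cells):

[(1, 4, 0), (3, 4, 1), (3, 7, 2), (4, 2, 1), (7, 4, 3)]


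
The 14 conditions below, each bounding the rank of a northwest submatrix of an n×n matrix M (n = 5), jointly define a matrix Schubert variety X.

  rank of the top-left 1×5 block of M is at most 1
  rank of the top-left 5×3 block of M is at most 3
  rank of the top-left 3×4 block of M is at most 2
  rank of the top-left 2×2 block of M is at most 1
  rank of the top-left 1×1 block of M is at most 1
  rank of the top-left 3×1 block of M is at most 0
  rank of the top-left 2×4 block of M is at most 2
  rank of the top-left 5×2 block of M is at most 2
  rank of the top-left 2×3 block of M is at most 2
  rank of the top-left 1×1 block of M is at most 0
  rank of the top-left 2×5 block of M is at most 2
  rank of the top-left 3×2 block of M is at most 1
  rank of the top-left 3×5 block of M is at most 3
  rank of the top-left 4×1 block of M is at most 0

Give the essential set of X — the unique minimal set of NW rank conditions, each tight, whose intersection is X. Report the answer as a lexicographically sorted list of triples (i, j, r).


Computing R[i][j] = min implied NW-rank bound (n=5, 14 conditions):

  i=1: 0  1  1  1  1
  i=2: 0  1  2  2  2
  i=3: 0  1  2  2  3
  i=4: 0  1  2  3  4
  i=5: 1  2  3  4  5

hence w(1..5) = (2, 3, 5, 4, 1).

D(w) has 5 cells with 2 SE-corners; essential set:

[(3, 4, 2), (4, 1, 0)]


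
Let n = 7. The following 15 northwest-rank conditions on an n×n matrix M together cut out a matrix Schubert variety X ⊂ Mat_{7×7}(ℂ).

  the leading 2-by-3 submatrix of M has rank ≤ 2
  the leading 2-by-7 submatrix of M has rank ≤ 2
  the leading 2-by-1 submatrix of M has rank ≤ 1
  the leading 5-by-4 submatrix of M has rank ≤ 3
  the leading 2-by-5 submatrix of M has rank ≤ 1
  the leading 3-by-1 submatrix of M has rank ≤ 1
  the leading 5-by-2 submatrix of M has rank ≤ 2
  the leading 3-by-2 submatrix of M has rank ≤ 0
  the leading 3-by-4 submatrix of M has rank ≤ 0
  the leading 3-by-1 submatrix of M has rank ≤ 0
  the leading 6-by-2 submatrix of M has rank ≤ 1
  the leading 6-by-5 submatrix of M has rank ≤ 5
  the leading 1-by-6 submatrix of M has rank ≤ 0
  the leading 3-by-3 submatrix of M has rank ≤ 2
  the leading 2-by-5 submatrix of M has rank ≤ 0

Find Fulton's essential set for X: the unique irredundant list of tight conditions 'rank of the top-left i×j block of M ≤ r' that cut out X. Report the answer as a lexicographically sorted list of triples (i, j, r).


Recovering R(i,j) via the rank-extension bound from the 15 conditions:

  R[1]: 0  0  0  0  0  0  1
  R[2]: 0  0  0  0  0  1  2
  R[3]: 0  0  0  0  1  2  3
  R[4]: 1  1  1  1  2  3  4
  R[5]: 1  1  2  2  3  4  5
  R[6]: 1  1  2  3  4  5  6
  R[7]: 1  2  3  4  5  6  7

so w = (7, 6, 5, 1, 3, 4, 2).

|D(w)|=17, |Ess(w)|=4:

[(1, 6, 0), (2, 5, 0), (3, 4, 0), (6, 2, 1)]


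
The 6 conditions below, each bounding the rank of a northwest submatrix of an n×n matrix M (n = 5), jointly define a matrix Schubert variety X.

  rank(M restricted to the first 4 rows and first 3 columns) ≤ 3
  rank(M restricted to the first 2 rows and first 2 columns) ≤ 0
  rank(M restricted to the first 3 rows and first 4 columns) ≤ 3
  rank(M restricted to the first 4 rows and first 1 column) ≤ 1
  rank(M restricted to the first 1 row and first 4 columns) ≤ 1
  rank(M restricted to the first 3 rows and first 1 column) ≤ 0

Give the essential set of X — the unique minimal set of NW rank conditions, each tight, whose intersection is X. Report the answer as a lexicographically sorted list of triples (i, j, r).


Computing R[i][j] = min implied NW-rank bound (n=5, 6 conditions):

  row 1: 0, 0, 1, 1, 1
  row 2: 0, 0, 1, 2, 2
  row 3: 0, 1, 2, 3, 3
  row 4: 1, 2, 3, 4, 4
  row 5: 1, 2, 3, 4, 5

hence w(1..5) = (3, 4, 2, 1, 5).

ℓ(w)=5; the 2 essential cells (i,j,r):

[(2, 2, 0), (3, 1, 0)]


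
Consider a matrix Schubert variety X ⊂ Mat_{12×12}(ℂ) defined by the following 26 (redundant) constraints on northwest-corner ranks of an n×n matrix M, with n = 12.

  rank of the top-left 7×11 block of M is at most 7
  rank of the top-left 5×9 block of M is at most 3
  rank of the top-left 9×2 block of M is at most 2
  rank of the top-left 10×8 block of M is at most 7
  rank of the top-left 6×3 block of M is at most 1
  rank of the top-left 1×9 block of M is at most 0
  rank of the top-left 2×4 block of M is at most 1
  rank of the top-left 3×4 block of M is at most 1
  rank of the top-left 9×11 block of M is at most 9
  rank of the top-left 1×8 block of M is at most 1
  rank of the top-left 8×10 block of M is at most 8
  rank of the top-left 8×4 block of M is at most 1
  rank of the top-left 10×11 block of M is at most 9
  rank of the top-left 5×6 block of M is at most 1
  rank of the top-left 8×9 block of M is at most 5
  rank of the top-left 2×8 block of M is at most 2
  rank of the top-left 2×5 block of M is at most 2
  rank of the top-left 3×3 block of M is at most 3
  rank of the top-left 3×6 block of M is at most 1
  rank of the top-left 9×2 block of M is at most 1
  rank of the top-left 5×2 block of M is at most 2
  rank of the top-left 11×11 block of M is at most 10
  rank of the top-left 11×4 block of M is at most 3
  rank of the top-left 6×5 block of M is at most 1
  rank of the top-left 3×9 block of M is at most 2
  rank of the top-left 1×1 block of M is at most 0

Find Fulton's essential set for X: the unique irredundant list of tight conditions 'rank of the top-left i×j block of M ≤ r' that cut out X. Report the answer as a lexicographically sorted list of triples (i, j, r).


Rank table r_w(12×12) implied by the 26 constraints:

  row 1: 0, 0, 0, 0, 0, 0, 0, 0, 0, 1, 1, 1
  row 2: 1, 1, 1, 1, 1, 1, 1, 1, 1, 2, 2, 2
  row 3: 1, 1, 1, 1, 1, 1, 2, 2, 2, 3, 3, 3
  row 4: 1, 1, 1, 1, 1, 1, 2, 3, 3, 4, 4, 4
  row 5: 1, 1, 1, 1, 1, 1, 2, 3, 3, 4, 5, 5
  row 6: 1, 1, 1, 1, 1, 2, 3, 4, 4, 5, 6, 6
  row 7: 1, 1, 1, 1, 2, 3, 4, 5, 5, 6, 7, 7
  row 8: 1, 1, 1, 1, 2, 3, 4, 5, 5, 6, 7, 8
  row 9: 1, 1, 2, 2, 3, 4, 5, 6, 6, 7, 8, 9
  row 10: 1, 2, 3, 3, 4, 5, 6, 7, 7, 8, 9, 10
  row 11: 1, 2, 3, 3, 4, 5, 6, 7, 8, 9, 10, 11
  row 12: 1, 2, 3, 4, 5, 6, 7, 8, 9, 10, 11, 12

giving w = (10, 1, 7, 8, 11, 6, 5, 12, 3, 2, 9, 4) via Δ²R.

Rothe diagram D(w) (38 cells), 8 SE-corners (essential conditions):

[(1, 9, 0), (5, 6, 1), (5, 9, 3), (6, 5, 1), (8, 4, 1), (8, 9, 5), (9, 2, 1), (11, 4, 3)]


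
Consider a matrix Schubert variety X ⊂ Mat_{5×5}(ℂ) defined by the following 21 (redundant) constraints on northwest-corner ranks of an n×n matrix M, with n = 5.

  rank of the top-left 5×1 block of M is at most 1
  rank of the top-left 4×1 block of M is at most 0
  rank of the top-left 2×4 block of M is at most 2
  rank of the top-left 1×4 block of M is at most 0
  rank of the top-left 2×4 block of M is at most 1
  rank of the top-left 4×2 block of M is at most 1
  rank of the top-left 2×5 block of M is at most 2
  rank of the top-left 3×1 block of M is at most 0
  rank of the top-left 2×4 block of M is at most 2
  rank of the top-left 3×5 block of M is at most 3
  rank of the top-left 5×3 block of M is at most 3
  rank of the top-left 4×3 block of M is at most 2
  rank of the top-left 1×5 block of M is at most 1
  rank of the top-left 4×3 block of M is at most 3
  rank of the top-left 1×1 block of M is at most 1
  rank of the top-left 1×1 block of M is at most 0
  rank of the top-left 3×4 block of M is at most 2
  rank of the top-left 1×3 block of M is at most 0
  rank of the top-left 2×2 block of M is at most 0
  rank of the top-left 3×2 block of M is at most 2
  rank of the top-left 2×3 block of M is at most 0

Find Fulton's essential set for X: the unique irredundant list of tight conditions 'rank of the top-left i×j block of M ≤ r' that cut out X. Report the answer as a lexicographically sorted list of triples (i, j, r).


Computing R[i][j] = min implied NW-rank bound (n=5, 21 conditions):

  R[1]: 0 0 0 0 1
  R[2]: 0 0 0 1 2
  R[3]: 0 1 1 2 3
  R[4]: 0 1 2 3 4
  R[5]: 1 2 3 4 5

hence w(1..5) = (5, 4, 2, 3, 1).

ℓ(w)=9; the 3 essential cells (i,j,r):

[(1, 4, 0), (2, 3, 0), (4, 1, 0)]


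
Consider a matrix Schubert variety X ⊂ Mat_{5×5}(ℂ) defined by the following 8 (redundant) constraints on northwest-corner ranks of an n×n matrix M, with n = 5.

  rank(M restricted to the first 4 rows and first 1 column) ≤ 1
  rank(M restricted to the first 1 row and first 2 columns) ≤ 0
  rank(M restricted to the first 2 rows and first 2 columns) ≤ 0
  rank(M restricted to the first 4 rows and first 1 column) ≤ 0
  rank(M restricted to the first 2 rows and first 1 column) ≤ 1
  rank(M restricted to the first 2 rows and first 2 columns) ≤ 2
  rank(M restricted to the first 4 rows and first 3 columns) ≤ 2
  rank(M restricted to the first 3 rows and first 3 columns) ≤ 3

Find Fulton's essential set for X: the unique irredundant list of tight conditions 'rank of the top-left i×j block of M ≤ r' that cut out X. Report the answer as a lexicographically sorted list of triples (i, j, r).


Recovering R(i,j) via the rank-extension bound from the 8 conditions:

  R[1]: 0, 0, 1, 1, 1
  R[2]: 0, 0, 1, 2, 2
  R[3]: 0, 1, 2, 3, 3
  R[4]: 0, 1, 2, 3, 4
  R[5]: 1, 2, 3, 4, 5

the unique w with this rank table is (3, 4, 2, 5, 1).

D(w) has 6 cells with 2 SE-corners; essential set:

[(2, 2, 0), (4, 1, 0)]


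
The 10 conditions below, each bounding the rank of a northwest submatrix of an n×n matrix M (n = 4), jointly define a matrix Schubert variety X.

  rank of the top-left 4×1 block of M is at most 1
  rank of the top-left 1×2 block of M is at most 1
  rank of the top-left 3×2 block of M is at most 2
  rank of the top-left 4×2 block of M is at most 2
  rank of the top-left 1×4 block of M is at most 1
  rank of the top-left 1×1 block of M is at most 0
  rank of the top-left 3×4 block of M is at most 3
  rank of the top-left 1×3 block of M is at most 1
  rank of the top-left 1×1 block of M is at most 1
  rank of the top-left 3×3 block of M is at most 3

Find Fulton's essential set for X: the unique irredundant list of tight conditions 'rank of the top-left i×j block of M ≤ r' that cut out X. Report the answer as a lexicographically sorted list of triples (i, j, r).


Recovering R(i,j) via the rank-extension bound from the 10 conditions:

  row 1: 0 1 1 1
  row 2: 1 2 2 2
  row 3: 1 2 3 3
  row 4: 1 2 3 4

reading off 1-entries of Δ²R: w = (2, 1, 3, 4).

D(w) has 1 cell with 1 SE-corner; essential set:

[(1, 1, 0)]


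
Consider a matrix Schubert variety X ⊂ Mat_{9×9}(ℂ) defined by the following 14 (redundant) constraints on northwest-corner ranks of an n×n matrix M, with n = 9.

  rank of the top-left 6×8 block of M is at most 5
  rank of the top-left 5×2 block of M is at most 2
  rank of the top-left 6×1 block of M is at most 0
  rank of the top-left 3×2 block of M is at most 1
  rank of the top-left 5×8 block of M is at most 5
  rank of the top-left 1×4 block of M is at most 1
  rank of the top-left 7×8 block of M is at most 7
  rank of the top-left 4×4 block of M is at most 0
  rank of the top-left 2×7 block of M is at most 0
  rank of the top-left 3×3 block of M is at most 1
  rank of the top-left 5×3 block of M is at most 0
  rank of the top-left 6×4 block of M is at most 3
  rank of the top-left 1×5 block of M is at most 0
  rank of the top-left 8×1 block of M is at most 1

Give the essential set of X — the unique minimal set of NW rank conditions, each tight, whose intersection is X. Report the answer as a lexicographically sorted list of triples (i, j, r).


Recovering R(i,j) via the rank-extension bound from the 14 conditions:

  R[1]: 0 | 0 | 0 | 0 | 0 | 0 | 0 | 1 | 1
  R[2]: 0 | 0 | 0 | 0 | 0 | 0 | 0 | 1 | 2
  R[3]: 0 | 0 | 0 | 0 | 1 | 1 | 1 | 2 | 3
  R[4]: 0 | 0 | 0 | 0 | 1 | 2 | 2 | 3 | 4
  R[5]: 0 | 0 | 0 | 1 | 2 | 3 | 3 | 4 | 5
  R[6]: 0 | 1 | 1 | 2 | 3 | 4 | 4 | 5 | 6
  R[7]: 1 | 2 | 2 | 3 | 4 | 5 | 5 | 6 | 7
  R[8]: 1 | 2 | 3 | 4 | 5 | 6 | 6 | 7 | 8
  R[9]: 1 | 2 | 3 | 4 | 5 | 6 | 7 | 8 | 9

so w = (8, 9, 5, 6, 4, 2, 1, 3, 7).

Rothe diagram D(w) (26 cells), 4 SE-corners (essential conditions):

[(2, 7, 0), (4, 4, 0), (5, 3, 0), (6, 1, 0)]


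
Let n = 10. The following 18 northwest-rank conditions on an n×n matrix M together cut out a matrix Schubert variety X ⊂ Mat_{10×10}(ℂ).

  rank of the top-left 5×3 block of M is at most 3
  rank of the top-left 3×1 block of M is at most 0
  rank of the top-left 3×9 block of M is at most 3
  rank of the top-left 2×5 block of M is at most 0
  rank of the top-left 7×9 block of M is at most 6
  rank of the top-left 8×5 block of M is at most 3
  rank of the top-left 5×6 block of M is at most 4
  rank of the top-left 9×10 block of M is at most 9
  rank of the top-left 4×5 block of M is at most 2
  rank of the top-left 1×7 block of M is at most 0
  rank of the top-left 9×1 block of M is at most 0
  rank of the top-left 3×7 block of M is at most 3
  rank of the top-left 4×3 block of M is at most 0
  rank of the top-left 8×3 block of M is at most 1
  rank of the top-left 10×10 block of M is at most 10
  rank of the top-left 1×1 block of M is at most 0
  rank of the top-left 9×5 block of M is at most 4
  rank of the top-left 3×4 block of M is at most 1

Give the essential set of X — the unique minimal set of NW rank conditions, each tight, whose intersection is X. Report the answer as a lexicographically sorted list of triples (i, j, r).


Computing R[i][j] = min implied NW-rank bound (n=10, 18 conditions):

  i=1: 0 | 0 | 0 | 0 | 0 | 0 | 0 | 1 | 1 | 1
  i=2: 0 | 0 | 0 | 0 | 0 | 1 | 1 | 2 | 2 | 2
  i=3: 0 | 0 | 0 | 1 | 1 | 2 | 2 | 3 | 3 | 3
  i=4: 0 | 0 | 0 | 1 | 2 | 3 | 3 | 4 | 4 | 4
  i=5: 0 | 1 | 1 | 2 | 3 | 4 | 4 | 5 | 5 | 5
  i=6: 0 | 1 | 1 | 2 | 3 | 4 | 5 | 6 | 6 | 6
  i=7: 0 | 1 | 1 | 2 | 3 | 4 | 5 | 6 | 6 | 7
  i=8: 0 | 1 | 1 | 2 | 3 | 4 | 5 | 6 | 7 | 8
  i=9: 0 | 1 | 2 | 3 | 4 | 5 | 6 | 7 | 8 | 9
  i=10: 1 | 2 | 3 | 4 | 5 | 6 | 7 | 8 | 9 | 10

the unique w with this rank table is (8, 6, 4, 5, 2, 7, 10, 9, 3, 1).

Rothe diagram D(w) (27 cells), 6 SE-corners (essential conditions):

[(1, 7, 0), (2, 5, 0), (4, 3, 0), (7, 9, 6), (8, 3, 1), (9, 1, 0)]


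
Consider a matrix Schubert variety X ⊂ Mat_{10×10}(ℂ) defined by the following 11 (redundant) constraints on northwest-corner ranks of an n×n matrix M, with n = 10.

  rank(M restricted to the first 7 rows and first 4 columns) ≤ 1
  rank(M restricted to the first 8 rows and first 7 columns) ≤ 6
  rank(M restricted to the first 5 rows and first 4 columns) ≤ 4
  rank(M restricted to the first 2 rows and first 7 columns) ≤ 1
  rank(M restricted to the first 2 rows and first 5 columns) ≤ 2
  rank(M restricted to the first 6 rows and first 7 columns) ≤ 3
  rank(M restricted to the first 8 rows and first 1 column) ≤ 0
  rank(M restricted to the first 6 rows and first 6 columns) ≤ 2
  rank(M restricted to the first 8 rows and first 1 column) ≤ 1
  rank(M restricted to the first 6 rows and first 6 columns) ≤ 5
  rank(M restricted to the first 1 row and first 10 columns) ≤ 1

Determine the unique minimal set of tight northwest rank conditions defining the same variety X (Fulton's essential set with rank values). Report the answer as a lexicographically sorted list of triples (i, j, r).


Recovering R(i,j) via the rank-extension bound from the 11 conditions:

  i=1: 0 | 1 | 1 | 1 | 1 | 1 | 1 | 1 | 1 | 1
  i=2: 0 | 1 | 1 | 1 | 1 | 1 | 1 | 2 | 2 | 2
  i=3: 0 | 1 | 1 | 1 | 2 | 2 | 2 | 3 | 3 | 3
  i=4: 0 | 1 | 1 | 1 | 2 | 2 | 3 | 4 | 4 | 4
  i=5: 0 | 1 | 1 | 1 | 2 | 2 | 3 | 4 | 5 | 5
  i=6: 0 | 1 | 1 | 1 | 2 | 2 | 3 | 4 | 5 | 6
  i=7: 0 | 1 | 1 | 1 | 2 | 3 | 4 | 5 | 6 | 7
  i=8: 0 | 1 | 2 | 2 | 3 | 4 | 5 | 6 | 7 | 8
  i=9: 1 | 2 | 3 | 3 | 4 | 5 | 6 | 7 | 8 | 9
  i=10: 1 | 2 | 3 | 4 | 5 | 6 | 7 | 8 | 9 | 10

so w = (2, 8, 5, 7, 9, 10, 6, 3, 1, 4).

Rothe diagram D(w) (26 cells), 4 SE-corners (essential conditions):

[(2, 7, 1), (6, 6, 2), (7, 4, 1), (8, 1, 0)]


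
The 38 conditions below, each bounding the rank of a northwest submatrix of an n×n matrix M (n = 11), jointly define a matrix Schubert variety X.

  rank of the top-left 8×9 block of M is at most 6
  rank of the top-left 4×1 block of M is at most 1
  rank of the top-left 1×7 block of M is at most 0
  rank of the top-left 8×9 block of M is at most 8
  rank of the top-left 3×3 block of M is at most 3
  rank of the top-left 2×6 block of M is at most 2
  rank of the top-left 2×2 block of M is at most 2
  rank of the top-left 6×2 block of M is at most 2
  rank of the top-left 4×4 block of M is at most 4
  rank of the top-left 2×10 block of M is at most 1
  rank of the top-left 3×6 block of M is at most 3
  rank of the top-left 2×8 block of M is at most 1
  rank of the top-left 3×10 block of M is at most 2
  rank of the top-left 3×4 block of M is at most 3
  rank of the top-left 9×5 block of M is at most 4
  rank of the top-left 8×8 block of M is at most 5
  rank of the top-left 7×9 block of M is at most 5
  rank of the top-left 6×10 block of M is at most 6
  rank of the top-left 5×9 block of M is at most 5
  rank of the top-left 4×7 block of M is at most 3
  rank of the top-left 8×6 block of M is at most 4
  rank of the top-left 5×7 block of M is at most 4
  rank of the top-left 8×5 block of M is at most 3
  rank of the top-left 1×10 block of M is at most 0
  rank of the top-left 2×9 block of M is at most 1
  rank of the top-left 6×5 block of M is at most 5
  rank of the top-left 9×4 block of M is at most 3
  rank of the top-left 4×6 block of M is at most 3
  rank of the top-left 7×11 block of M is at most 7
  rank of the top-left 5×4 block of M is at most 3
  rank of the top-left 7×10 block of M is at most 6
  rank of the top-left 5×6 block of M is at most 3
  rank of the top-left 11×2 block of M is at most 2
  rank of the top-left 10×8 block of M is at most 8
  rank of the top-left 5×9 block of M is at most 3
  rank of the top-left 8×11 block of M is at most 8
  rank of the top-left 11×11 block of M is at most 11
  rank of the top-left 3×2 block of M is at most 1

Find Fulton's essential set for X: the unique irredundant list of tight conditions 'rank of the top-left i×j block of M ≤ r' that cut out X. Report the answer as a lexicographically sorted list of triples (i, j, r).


The tightest implied rank at each (i,j), from the 38 conditions:

  row 1: 0 | 0 | 0 | 0 | 0 | 0 | 0 | 0 | 0 | 0 | 1
  row 2: 1 | 1 | 1 | 1 | 1 | 1 | 1 | 1 | 1 | 1 | 2
  row 3: 1 | 1 | 2 | 2 | 2 | 2 | 2 | 2 | 2 | 2 | 3
  row 4: 1 | 2 | 3 | 3 | 3 | 3 | 3 | 3 | 3 | 3 | 4
  row 5: 1 | 2 | 3 | 3 | 3 | 3 | 3 | 3 | 3 | 4 | 5
  row 6: 1 | 2 | 3 | 3 | 3 | 4 | 4 | 4 | 4 | 5 | 6
  row 7: 1 | 2 | 3 | 3 | 3 | 4 | 5 | 5 | 5 | 6 | 7
  row 8: 1 | 2 | 3 | 3 | 3 | 4 | 5 | 5 | 6 | 7 | 8
  row 9: 1 | 2 | 3 | 3 | 4 | 5 | 6 | 6 | 7 | 8 | 9
  row 10: 1 | 2 | 3 | 4 | 5 | 6 | 7 | 7 | 8 | 9 | 10
  row 11: 1 | 2 | 3 | 4 | 5 | 6 | 7 | 8 | 9 | 10 | 11

so w = (11, 1, 3, 2, 10, 6, 7, 9, 5, 4, 8).

|D(w)|=25, |Ess(w)|=6:

[(1, 10, 0), (3, 2, 1), (5, 9, 3), (8, 5, 3), (8, 8, 5), (9, 4, 3)]


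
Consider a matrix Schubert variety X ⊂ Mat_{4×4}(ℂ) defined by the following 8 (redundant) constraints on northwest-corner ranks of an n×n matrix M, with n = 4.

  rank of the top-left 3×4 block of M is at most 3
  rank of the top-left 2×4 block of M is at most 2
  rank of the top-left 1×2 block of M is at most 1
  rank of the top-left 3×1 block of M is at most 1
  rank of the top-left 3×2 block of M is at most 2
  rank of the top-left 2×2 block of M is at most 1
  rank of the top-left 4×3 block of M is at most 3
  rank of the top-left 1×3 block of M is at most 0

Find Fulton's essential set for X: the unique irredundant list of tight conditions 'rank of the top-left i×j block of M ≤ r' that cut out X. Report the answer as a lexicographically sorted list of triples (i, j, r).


Recovering R(i,j) via the rank-extension bound from the 8 conditions:

  R[1]: 0 0 0 1
  R[2]: 1 1 1 2
  R[3]: 1 2 2 3
  R[4]: 1 2 3 4

the unique w with this rank table is (4, 1, 2, 3).

ℓ(w)=3; the 1 essential cell (i,j,r):

[(1, 3, 0)]


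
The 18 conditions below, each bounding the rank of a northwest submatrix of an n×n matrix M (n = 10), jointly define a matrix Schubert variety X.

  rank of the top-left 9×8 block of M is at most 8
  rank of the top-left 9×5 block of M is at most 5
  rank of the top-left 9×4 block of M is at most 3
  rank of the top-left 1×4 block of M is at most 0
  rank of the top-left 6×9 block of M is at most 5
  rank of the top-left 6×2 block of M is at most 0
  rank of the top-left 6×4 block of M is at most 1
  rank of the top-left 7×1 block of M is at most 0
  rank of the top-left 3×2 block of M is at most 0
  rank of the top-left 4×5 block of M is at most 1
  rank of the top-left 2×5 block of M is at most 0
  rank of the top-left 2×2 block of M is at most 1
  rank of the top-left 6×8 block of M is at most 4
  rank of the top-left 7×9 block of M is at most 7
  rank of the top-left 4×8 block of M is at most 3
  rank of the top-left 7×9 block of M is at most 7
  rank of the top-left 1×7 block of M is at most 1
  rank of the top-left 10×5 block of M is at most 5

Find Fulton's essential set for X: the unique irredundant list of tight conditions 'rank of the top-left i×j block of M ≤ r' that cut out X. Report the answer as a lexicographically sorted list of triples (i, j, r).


Propagating the 18 rank bounds to every northwest block:

  row 1: 0, 0, 0, 0, 0, 1, 1, 1, 1, 1
  row 2: 0, 0, 0, 0, 0, 1, 2, 2, 2, 2
  row 3: 0, 0, 1, 1, 1, 2, 3, 3, 3, 3
  row 4: 0, 0, 1, 1, 1, 2, 3, 3, 4, 4
  row 5: 0, 0, 1, 1, 2, 3, 4, 4, 5, 5
  row 6: 0, 0, 1, 1, 2, 3, 4, 4, 5, 6
  row 7: 0, 1, 2, 2, 3, 4, 5, 5, 6, 7
  row 8: 1, 2, 3, 3, 4, 5, 6, 6, 7, 8
  row 9: 1, 2, 3, 3, 4, 5, 6, 7, 8, 9
  row 10: 1, 2, 3, 4, 5, 6, 7, 8, 9, 10

the unique w with this rank table is (6, 7, 3, 9, 5, 10, 2, 1, 8, 4).

D(w) has 26 cells with 8 SE-corners; essential set:

[(2, 5, 0), (4, 5, 1), (4, 8, 3), (6, 2, 0), (6, 4, 1), (6, 8, 4), (7, 1, 0), (9, 4, 3)]


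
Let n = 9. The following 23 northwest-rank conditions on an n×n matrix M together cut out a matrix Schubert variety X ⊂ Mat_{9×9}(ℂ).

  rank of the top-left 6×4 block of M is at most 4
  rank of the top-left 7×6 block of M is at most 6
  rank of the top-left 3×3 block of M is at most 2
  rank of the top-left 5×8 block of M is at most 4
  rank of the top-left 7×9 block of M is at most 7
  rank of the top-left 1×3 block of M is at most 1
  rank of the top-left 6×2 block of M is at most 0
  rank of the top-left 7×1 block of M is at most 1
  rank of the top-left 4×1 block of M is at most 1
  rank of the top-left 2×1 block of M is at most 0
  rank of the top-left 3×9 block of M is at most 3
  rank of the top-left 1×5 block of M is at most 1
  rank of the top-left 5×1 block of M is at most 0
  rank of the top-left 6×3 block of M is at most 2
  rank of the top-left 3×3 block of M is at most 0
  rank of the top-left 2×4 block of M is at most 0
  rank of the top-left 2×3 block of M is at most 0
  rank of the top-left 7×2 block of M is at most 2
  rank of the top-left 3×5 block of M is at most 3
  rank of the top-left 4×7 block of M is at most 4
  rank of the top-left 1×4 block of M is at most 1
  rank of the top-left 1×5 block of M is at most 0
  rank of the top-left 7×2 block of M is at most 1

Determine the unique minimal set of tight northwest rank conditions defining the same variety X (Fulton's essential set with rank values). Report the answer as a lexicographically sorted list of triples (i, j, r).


Rank table r_w(9×9) implied by the 23 constraints:

  i=1: 0  0  0  0  0  1  1  1  1
  i=2: 0  0  0  0  1  2  2  2  2
  i=3: 0  0  0  1  2  3  3  3  3
  i=4: 0  0  1  2  3  4  4  4  4
  i=5: 0  0  1  2  3  4  4  4  5
  i=6: 0  0  1  2  3  4  5  5  6
  i=7: 1  1  2  3  4  5  6  6  7
  i=8: 1  2  3  4  5  6  7  7  8
  i=9: 1  2  3  4  5  6  7  8  9

hence w(1..9) = (6, 5, 4, 3, 9, 7, 1, 2, 8).

Rothe diagram D(w) (20 cells), 5 SE-corners (essential conditions):

[(1, 5, 0), (2, 4, 0), (3, 3, 0), (5, 8, 4), (6, 2, 0)]


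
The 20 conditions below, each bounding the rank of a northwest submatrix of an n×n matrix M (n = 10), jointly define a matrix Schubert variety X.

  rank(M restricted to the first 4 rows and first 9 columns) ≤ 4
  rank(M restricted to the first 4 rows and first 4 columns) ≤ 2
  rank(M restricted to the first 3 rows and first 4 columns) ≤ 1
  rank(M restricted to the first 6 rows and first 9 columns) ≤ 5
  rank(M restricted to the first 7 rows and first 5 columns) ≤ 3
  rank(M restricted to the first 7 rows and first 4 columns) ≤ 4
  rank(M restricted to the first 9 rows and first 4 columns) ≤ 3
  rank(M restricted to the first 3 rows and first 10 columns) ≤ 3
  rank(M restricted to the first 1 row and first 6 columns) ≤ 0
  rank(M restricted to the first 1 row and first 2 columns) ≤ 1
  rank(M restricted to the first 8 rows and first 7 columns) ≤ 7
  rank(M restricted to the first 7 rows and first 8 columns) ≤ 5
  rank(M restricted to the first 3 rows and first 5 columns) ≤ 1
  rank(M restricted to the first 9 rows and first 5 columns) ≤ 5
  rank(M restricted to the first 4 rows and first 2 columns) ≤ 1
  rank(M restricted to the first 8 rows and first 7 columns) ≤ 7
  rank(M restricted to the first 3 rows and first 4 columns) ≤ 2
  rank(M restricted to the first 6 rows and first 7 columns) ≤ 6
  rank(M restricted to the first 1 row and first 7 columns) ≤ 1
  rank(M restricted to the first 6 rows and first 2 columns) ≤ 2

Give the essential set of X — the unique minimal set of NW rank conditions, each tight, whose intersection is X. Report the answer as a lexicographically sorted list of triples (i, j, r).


Recovering R(i,j) via the rank-extension bound from the 20 conditions:

  R[1]: 0  0  0  0  0  0  1  1  1  1
  R[2]: 1  1  1  1  1  1  2  2  2  2
  R[3]: 1  1  1  1  1  2  3  3  3  3
  R[4]: 1  1  2  2  2  3  4  4  4  4
  R[5]: 1  2  3  3  3  4  5  5  5  5
  R[6]: 1  2  3  3  3  4  5  5  5  6
  R[7]: 1  2  3  3  3  4  5  5  6  7
  R[8]: 1  2  3  3  4  5  6  6  7  8
  R[9]: 1  2  3  3  4  5  6  7  8  9
  R[10]: 1  2  3  4  5  6  7  8  9  10

reading off 1-entries of Δ²R: w = (7, 1, 6, 3, 2, 10, 9, 5, 8, 4).

Rothe diagram D(w) (20 cells), 7 SE-corners (essential conditions):

[(1, 6, 0), (3, 5, 1), (4, 2, 1), (6, 9, 5), (7, 5, 3), (7, 8, 5), (9, 4, 3)]


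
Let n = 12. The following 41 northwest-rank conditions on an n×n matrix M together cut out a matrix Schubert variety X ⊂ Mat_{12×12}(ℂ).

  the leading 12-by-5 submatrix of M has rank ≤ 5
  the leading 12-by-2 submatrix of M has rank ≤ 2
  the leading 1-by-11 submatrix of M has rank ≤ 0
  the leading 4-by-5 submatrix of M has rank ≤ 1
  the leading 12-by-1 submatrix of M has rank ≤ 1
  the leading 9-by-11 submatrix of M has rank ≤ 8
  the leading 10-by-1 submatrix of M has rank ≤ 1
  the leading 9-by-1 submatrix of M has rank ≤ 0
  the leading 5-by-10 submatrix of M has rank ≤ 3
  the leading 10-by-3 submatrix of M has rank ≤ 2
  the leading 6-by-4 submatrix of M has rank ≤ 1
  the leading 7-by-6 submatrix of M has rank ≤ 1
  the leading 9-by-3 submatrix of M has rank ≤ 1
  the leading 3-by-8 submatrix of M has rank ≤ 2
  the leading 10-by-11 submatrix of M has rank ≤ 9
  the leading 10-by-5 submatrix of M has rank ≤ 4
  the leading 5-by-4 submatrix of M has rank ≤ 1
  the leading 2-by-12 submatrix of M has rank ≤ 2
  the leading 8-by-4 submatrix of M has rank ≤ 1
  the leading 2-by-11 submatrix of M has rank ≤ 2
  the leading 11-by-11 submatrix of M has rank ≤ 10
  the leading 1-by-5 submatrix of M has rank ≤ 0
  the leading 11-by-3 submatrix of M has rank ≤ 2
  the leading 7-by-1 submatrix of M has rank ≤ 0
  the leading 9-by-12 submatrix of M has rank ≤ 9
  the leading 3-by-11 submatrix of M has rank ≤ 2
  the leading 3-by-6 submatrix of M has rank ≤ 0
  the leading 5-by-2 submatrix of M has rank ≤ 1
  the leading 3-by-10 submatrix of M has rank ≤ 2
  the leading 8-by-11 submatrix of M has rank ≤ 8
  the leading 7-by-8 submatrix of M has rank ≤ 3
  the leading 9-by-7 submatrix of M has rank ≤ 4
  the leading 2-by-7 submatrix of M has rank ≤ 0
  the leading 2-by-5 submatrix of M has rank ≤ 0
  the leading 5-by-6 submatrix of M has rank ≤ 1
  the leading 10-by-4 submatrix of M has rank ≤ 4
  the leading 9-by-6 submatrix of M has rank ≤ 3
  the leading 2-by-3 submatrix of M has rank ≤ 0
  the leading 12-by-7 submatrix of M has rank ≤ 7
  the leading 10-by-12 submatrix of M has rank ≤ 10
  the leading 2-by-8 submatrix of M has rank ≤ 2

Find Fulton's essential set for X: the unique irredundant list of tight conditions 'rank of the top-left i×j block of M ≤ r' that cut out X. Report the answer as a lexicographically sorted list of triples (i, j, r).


The tightest implied rank at each (i,j), from the 41 conditions:

  0 0 0 0 0 0 0 0 0 0 0 1
  0 0 0 0 0 0 0 1 1 1 1 2
  0 0 0 0 0 0 1 2 2 2 2 3
  0 1 1 1 1 1 2 3 3 3 3 4
  0 1 1 1 1 1 2 3 3 3 4 5
  0 1 1 1 1 1 2 3 4 4 5 6
  0 1 1 1 1 1 2 3 4 5 6 7
  0 1 1 1 2 2 3 4 5 6 7 8
  0 1 1 2 3 3 4 5 6 7 8 9
  1 2 2 3 4 4 5 6 7 8 9 10
  1 2 2 3 4 5 6 7 8 9 10 11
  1 2 3 4 5 6 7 8 9 10 11 12

the unique w with this rank table is (12, 8, 7, 2, 11, 9, 10, 5, 4, 1, 6, 3).

Fulton essential set (9 of the 48 Rothe cells):

[(1, 11, 0), (2, 7, 0), (3, 6, 0), (5, 10, 3), (7, 6, 1), (8, 4, 1), (9, 1, 0), (9, 3, 1), (11, 3, 2)]


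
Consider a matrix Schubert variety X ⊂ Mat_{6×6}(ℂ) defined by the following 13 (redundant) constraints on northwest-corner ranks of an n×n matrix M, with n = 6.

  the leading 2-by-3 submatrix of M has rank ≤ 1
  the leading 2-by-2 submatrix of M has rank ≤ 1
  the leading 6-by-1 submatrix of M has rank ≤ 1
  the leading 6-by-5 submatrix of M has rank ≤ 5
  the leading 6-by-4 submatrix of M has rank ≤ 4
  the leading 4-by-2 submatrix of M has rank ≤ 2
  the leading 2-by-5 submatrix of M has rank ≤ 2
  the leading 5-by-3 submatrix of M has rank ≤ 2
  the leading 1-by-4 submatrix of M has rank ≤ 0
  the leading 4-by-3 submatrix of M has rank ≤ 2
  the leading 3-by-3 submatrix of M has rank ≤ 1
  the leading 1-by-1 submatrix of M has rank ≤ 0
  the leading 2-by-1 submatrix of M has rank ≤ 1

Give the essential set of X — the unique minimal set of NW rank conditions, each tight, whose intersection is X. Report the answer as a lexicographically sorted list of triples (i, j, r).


Computing R[i][j] = min implied NW-rank bound (n=6, 13 conditions):

  R[1]: 0  0  0  0  1  1
  R[2]: 1  1  1  1  2  2
  R[3]: 1  1  1  2  3  3
  R[4]: 1  2  2  3  4  4
  R[5]: 1  2  2  3  4  5
  R[6]: 1  2  3  4  5  6

giving w = (5, 1, 4, 2, 6, 3) via Δ²R.

D(w) has 7 cells with 3 SE-corners; essential set:

[(1, 4, 0), (3, 3, 1), (5, 3, 2)]
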